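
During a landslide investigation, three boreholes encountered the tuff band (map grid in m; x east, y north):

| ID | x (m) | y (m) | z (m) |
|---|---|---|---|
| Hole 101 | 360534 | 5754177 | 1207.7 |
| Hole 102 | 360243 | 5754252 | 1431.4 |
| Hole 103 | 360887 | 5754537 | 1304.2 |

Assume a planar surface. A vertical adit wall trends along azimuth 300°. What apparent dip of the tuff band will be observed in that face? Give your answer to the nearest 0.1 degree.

Let the plane be z = a·x + b·y + c.
Hole 102−Hole 101: −291a + 75b = 223.7;  Hole 103−Hole 101: 353a + 360b = 96.5.
Solving gives a = −0.55850, b = 0.81569.
Unit vector along 300° is (sin 300°, cos 300°) = (-0.8660, 0.5000).
Slope in that direction = a·(-0.8660) + b·(0.5000) = 0.89152.
Apparent dip = arctan|0.89152| = 41.7° (true dip is 44.7°, so apparent ≤ true as expected).

41.7°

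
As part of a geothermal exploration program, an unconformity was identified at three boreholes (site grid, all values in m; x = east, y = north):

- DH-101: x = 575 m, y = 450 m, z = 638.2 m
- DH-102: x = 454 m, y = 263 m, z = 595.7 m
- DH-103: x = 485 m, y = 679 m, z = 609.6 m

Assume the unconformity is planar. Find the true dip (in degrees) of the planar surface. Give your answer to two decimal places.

Two edge vectors: DH-101→DH-102 = (-121, -187, -42.5), DH-101→DH-103 = (-90, 229, -28.6).
Normal n = (DH-101→DH-102) × (DH-101→DH-103) = (15080.7, 364.4, -44539).
So ∂z/∂x = −n_x/n_z = 0.33860 and ∂z/∂y = −n_y/n_z = 0.00818.
Gradient magnitude |∇z| = √(a² + b²) = √(0.11465 + 0.00007) = 0.33869.
True dip = arctan(0.33869) = 18.71°, dipping toward W (azimuth ≈ 269°).

18.71°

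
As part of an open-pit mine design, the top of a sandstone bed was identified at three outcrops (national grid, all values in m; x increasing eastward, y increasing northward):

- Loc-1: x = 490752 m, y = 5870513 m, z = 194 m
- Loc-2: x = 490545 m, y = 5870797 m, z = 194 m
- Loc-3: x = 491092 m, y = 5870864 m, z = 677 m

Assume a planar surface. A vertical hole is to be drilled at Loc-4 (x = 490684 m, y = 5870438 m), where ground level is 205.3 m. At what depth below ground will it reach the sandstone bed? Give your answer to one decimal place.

110.7 m

Let the plane be z = a·x + b·y + c.
Loc-2−Loc-1: −207a + 284b = 0;  Loc-3−Loc-1: 340a + 351b = 483.
Solving gives a = 0.810627774, b = 0.590844891.
Then c = 194 − a·490752 − b·5870513 = −3866185.82.
At (490684, 5870438): z_contact = 397762.08 + 3468518.30 − 3866185.82 = 94.56 m.
Depth below ground = 205.3 − 94.56 = 110.7 m.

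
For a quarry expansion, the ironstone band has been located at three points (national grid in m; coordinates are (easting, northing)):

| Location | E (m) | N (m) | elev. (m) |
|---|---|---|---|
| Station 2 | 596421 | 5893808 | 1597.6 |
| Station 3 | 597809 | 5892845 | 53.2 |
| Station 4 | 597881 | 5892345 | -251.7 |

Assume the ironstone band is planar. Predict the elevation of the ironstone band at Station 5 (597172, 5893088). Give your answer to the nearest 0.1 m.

Let the plane be z = a·E + b·N + c.
Station 3−Station 2: 1388a − 963b = −1544.4;  Station 4−Station 2: 1460a − 1463b = −1849.3.
Solving gives a = −0.766141958, b = 0.499475558.
Then c = 1597.6 − a·596421 − b·5893808 = −2485272.29.
At (597172, 5893088): z = −457518.5 + 2943453.4 − 2485272.29 = 662.6 m.

662.6 m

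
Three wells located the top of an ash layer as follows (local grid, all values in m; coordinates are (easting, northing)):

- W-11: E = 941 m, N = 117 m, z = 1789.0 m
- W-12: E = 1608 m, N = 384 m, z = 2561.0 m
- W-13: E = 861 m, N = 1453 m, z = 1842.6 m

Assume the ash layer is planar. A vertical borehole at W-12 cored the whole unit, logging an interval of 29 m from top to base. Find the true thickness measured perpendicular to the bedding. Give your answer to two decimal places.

19.32 m

Two edge vectors: W-11→W-12 = (667, 267, 772), W-11→W-13 = (-80, 1336, 53.6).
Normal n = (W-11→W-12) × (W-11→W-13) = (-1017080.8, -97511.2, 912472).
So ∂z/∂E = −n_x/n_z = 1.11464 and ∂z/∂N = −n_y/n_z = 0.10686.
|∇z| = √(a²+b²) = 1.11975, so dip δ = arctan(1.11975) = 48.23°.
True thickness = vertical thickness × cos δ = 29 × cos 48.23° = 19.32 m.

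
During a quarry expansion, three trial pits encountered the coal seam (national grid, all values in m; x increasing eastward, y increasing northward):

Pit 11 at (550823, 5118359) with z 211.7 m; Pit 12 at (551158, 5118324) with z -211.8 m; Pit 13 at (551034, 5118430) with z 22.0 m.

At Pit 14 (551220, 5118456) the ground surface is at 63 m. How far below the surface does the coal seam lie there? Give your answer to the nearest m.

Let the plane be z = a·x + b·y + c.
Pit 12−Pit 11: 335a − 35b = −423.5;  Pit 13−Pit 11: 211a + 71b = −189.7.
Solving gives a = −1.17767084, b = 0.82800770.
Then c = 211.7 − a·550823 − b·5118359 = −3589140.78.
At (551220, 5118456): z_contact = −649155.7 + 4238121.0 − 3589140.78 = -175.5 m.
Depth below ground = 63 − (-175.5) = 239 m.

239 m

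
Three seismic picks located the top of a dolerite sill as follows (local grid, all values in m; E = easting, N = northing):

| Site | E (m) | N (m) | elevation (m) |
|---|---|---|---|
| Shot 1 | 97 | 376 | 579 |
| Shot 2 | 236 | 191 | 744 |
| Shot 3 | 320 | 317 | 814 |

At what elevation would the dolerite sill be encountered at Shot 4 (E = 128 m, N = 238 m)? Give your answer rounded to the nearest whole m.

Two edge vectors: Shot 1→Shot 2 = (139, -185, 165), Shot 1→Shot 3 = (223, -59, 235).
Normal n = (Shot 1→Shot 2) × (Shot 1→Shot 3) = (-33740, 4130, 33054).
So ∂z/∂E = −n_x/n_z = 1.02075 and ∂z/∂N = −n_y/n_z = −0.12495.
Intercept c from Shot 1: 579 − 99.01 + 46.98 = 526.97.
At (128, 238): z = 130.7 − 29.7 + 526.97 = 627.9 m.

628 m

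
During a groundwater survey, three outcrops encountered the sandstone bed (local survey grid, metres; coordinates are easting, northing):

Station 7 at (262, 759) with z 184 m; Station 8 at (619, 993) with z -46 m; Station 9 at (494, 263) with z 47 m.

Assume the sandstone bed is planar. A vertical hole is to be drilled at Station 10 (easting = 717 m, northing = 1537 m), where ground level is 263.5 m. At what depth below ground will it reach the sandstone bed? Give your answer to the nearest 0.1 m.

381.9 m

Two edge vectors: Station 7→Station 8 = (357, 234, -230), Station 7→Station 9 = (232, -496, -137).
Normal n = (Station 7→Station 8) × (Station 7→Station 9) = (-146138, -4451, -231360).
So ∂z/∂easting = −n_x/n_z = −0.631648 and ∂z/∂northing = −n_y/n_z = −0.019238.
Intercept c from Station 7: 184 + 165.49 + 14.60 = 364.09.
At (717, 1537): z_contact = −452.89 − 29.57 + 364.09 = -118.37 m.
Depth below ground = 263.5 − (-118.37) = 381.9 m.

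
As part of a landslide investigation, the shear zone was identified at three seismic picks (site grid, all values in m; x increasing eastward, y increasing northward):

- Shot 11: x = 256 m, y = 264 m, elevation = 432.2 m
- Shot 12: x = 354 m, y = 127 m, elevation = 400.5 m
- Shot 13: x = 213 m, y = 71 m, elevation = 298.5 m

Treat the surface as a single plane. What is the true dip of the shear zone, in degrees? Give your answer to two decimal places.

Two edge vectors: Shot 11→Shot 12 = (98, -137, -31.7), Shot 11→Shot 13 = (-43, -193, -133.7).
Normal n = (Shot 11→Shot 12) × (Shot 11→Shot 13) = (12198.8, 14465.7, -24805).
So ∂z/∂x = −n_x/n_z = 0.49179 and ∂z/∂y = −n_y/n_z = 0.58318.
Gradient magnitude |∇z| = √(a² + b²) = √(0.24186 + 0.34010) = 0.76286.
True dip = arctan(0.76286) = 37.34°, dipping toward SW (azimuth ≈ 220°).

37.34°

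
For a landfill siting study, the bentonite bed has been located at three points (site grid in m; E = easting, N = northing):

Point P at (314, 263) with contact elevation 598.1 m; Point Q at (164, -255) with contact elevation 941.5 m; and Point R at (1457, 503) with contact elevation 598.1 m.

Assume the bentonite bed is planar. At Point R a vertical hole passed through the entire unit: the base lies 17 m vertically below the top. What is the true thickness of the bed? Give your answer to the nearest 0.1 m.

Let the plane be z = a·E + b·N + c.
Point Q−Point P: −150a − 518b = 343.4;  Point R−Point P: 1143a + 240b = 0.
Solving gives a = 0.14821, b = −0.70585.
|∇z| = √(a²+b²) = 0.72124, so dip δ = arctan(0.72124) = 35.80°.
True thickness = vertical thickness × cos δ = 17 × cos 35.80° = 13.8 m.

13.8 m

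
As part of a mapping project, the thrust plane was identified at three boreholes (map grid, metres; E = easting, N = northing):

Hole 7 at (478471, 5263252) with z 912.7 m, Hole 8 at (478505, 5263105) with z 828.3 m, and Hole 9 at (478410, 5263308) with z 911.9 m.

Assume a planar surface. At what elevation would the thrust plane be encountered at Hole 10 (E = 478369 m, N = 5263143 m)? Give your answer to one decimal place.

762.9 m

Let the plane be z = a·E + b·N + c.
Hole 8−Hole 7: 34a − 147b = −84.4;  Hole 9−Hole 7: −61a + 56b = −0.8.
Solving gives a = 0.685827552, b = 0.732776441.
Then c = 912.7 − a·478471 − b·5263252 = −4184022.96.
At (478369, 5263143): z = 328078.6 + 3856707.2 − 4184022.96 = 762.9 m.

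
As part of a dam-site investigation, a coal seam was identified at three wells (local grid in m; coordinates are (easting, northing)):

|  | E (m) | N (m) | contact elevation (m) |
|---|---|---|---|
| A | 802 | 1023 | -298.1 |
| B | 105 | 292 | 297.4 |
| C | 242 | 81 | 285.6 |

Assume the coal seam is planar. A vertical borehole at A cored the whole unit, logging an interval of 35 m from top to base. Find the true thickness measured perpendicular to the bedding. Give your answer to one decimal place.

Let the plane be z = a·E + b·N + c.
B−A: −697a − 731b = 595.5;  C−A: −560a − 942b = 583.7.
Solving gives a = −0.54316, b = −0.29674.
|∇z| = √(a²+b²) = 0.61893, so dip δ = arctan(0.61893) = 31.75°.
True thickness = vertical thickness × cos δ = 35 × cos 31.75° = 29.8 m.

29.8 m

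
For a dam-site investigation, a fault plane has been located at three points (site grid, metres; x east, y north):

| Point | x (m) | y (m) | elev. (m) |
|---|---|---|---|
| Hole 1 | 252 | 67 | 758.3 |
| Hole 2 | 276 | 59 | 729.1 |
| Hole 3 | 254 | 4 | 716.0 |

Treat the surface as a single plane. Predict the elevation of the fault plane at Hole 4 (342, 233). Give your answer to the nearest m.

774 m

Two edge vectors: Hole 1→Hole 2 = (24, -8, -29.2), Hole 1→Hole 3 = (2, -63, -42.3).
Normal n = (Hole 1→Hole 2) × (Hole 1→Hole 3) = (-1501.2, 956.8, -1496).
So ∂z/∂x = −n_x/n_z = −1.00348 and ∂z/∂y = −n_y/n_z = 0.63957.
Intercept c from Hole 1: 758.3 + 252.88 − 42.85 = 968.32.
At (342, 233): z = −343.2 + 149.0 + 968.32 = 774.2 m.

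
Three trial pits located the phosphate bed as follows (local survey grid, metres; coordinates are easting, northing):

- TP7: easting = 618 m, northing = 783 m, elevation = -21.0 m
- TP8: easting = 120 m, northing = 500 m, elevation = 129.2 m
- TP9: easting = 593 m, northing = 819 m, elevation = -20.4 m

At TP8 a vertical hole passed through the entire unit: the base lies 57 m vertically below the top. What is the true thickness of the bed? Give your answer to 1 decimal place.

Two edge vectors: TP7→TP8 = (-498, -283, 150.2), TP7→TP9 = (-25, 36, 0.6).
Normal n = (TP7→TP8) × (TP7→TP9) = (-5577, -3456.2, -25003).
So ∂z/∂easting = −n_x/n_z = −0.22305 and ∂z/∂northing = −n_y/n_z = −0.13823.
|∇z| = √(a²+b²) = 0.26241, so dip δ = arctan(0.26241) = 14.70°.
True thickness = vertical thickness × cos δ = 57 × cos 14.70° = 55.1 m.

55.1 m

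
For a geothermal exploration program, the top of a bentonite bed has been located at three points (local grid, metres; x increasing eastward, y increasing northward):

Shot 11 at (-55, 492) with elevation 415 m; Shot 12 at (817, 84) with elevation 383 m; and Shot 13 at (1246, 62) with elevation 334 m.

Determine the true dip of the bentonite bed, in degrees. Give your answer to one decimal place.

12.6°

Let the plane be z = a·x + b·y + c.
Shot 12−Shot 11: 872a − 408b = −32;  Shot 13−Shot 11: 1301a − 430b = −81.
Solving gives a = −0.12376, b = −0.18608.
Gradient magnitude |∇z| = √(a² + b²) = √(0.01532 + 0.03463) = 0.22348.
True dip = arctan(0.22348) = 12.6°, dipping toward NNE (azimuth ≈ 034°).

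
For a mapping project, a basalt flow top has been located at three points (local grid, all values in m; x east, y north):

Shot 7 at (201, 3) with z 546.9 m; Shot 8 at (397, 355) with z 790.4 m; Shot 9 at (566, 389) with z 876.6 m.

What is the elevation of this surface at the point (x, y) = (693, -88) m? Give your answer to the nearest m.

711 m

Two edge vectors: Shot 7→Shot 8 = (196, 352, 243.5), Shot 7→Shot 9 = (365, 386, 329.7).
Normal n = (Shot 7→Shot 8) × (Shot 7→Shot 9) = (22063.4, 24256.3, -52824).
So ∂z/∂x = −n_x/n_z = 0.41768 and ∂z/∂y = −n_y/n_z = 0.45919.
Intercept c from Shot 7: 546.9 − 83.95 − 1.38 = 461.57.
At (693, -88): z = 289.5 − 40.4 + 461.57 = 710.6 m.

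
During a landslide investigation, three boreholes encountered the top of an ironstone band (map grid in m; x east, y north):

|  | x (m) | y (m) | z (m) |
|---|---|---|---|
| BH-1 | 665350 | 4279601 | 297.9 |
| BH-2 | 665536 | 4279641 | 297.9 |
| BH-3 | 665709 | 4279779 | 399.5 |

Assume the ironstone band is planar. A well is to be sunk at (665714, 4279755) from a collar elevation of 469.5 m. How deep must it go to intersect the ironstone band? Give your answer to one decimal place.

95.3 m

Let the plane be z = a·x + b·y + c.
BH-2−BH-1: 186a + 40b = 0;  BH-3−BH-1: 359a + 178b = 101.6.
Solving gives a = −0.216769789, b = 1.007979518.
Then c = 297.9 − a·665350 − b·4279601 = −4169224.47.
At (665714, 4279755): z_contact = −144306.68 + 4313905.38 − 4169224.47 = 374.22 m.
Depth below ground = 469.5 − 374.22 = 95.3 m.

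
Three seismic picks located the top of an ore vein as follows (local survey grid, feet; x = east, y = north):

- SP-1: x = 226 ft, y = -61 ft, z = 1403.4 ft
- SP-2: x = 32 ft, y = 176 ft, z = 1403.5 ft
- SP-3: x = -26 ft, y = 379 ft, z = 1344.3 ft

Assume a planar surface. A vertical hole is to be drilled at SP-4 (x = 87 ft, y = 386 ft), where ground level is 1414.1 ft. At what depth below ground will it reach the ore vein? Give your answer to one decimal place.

134.9 ft

Two edge vectors: SP-1→SP-2 = (-194, 237, 0.1), SP-1→SP-3 = (-252, 440, -59.1).
Normal n = (SP-1→SP-2) × (SP-1→SP-3) = (-14050.7, -11490.6, -25636).
So ∂z/∂x = −n_x/n_z = −0.54808 and ∂z/∂y = −n_y/n_z = −0.44822.
Intercept c from SP-1: 1403.4 + 123.87 − 27.34 = 1499.93.
At (87, 386): z_contact = −47.68 − 173.01 + 1499.93 = 1279.23 ft.
Depth below ground = 1414.1 − 1279.23 = 134.9 ft.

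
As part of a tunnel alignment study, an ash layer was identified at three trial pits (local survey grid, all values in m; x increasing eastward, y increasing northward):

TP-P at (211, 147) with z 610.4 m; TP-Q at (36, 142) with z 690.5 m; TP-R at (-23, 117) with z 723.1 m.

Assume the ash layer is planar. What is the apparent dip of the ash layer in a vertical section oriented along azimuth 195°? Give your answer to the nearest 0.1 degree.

19.2°

Let the plane be z = a·x + b·y + c.
TP-Q−TP-P: −175a − 5b = 80.1;  TP-R−TP-P: −234a − 30b = 112.7.
Solving gives a = −0.45086, b = −0.23998.
Unit vector along 195° is (sin 195°, cos 195°) = (-0.2588, -0.9659).
Slope in that direction = a·(-0.2588) + b·(-0.9659) = 0.34849.
Apparent dip = arctan|0.34849| = 19.2° (true dip is 27.1°, so apparent ≤ true as expected).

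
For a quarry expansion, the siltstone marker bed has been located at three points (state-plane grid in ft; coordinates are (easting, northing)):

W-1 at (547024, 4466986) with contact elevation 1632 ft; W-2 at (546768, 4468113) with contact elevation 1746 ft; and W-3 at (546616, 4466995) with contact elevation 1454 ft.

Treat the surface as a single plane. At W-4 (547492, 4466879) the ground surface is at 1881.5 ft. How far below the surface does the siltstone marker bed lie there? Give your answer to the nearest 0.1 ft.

Let the plane be z = a·E + b·N + c.
W-2−W-1: −256a + 1127b = 114;  W-3−W-1: −408a + 9b = −178.
Solving gives a = 0.440714123, b = 0.201262481.
Then c = 1632 − a·547024 − b·4466986 = −1138485.89.
At (547492, 4466879): z_contact = 241287.46 + 899015.15 − 1138485.89 = 1816.72 ft.
Depth below ground = 1881.5 − 1816.72 = 64.8 ft.

64.8 ft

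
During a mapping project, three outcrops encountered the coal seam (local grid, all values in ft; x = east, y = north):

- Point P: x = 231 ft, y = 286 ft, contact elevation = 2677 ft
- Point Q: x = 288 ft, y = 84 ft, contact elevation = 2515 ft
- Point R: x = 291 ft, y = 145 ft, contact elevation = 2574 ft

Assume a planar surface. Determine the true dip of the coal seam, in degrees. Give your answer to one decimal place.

Two edge vectors: Point P→Point Q = (57, -202, -162), Point P→Point R = (60, -141, -103).
Normal n = (Point P→Point Q) × (Point P→Point R) = (-2036, -3849, 4083).
So ∂z/∂x = −n_x/n_z = 0.49865 and ∂z/∂y = −n_y/n_z = 0.94269.
Gradient magnitude |∇z| = √(a² + b²) = √(0.24865 + 0.88866) = 1.06645.
True dip = arctan(1.06645) = 46.8°, dipping toward SSW (azimuth ≈ 208°).

46.8°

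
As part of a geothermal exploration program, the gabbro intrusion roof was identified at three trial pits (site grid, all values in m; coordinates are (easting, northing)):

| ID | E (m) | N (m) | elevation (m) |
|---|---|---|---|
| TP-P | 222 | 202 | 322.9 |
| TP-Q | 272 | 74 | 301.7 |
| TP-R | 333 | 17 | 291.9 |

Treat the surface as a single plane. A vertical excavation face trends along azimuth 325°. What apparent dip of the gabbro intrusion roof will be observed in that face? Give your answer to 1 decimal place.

Let the plane be z = a·E + b·N + c.
TP-Q−TP-P: 50a − 128b = −21.2;  TP-R−TP-P: 111a − 185b = −31.
Solving gives a = −0.00928, b = 0.16200.
Unit vector along 325° is (sin 325°, cos 325°) = (-0.5736, 0.8192).
Slope in that direction = a·(-0.5736) + b·(0.8192) = 0.13802.
Apparent dip = arctan|0.13802| = 7.9° (true dip is 9.2°, so apparent ≤ true as expected).

7.9°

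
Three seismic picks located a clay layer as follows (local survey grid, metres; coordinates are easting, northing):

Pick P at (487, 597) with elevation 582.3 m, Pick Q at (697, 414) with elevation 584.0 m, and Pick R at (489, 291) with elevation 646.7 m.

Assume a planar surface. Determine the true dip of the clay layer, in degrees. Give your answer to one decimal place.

15.4°

Let the plane be z = a·easting + b·northing + c.
Pick Q−Pick P: 210a − 183b = 1.7;  Pick R−Pick P: 2a − 306b = 64.4.
Solving gives a = −0.17631, b = −0.21161.
Gradient magnitude |∇z| = √(a² + b²) = √(0.03108 + 0.04478) = 0.27543.
True dip = arctan(0.27543) = 15.4°, dipping toward NE (azimuth ≈ 040°).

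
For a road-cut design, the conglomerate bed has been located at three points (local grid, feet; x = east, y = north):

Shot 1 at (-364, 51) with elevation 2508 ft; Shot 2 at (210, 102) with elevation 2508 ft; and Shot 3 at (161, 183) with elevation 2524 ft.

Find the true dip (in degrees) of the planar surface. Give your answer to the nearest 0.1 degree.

10.7°

Two edge vectors: Shot 1→Shot 2 = (574, 51, 0), Shot 1→Shot 3 = (525, 132, 16).
Normal n = (Shot 1→Shot 2) × (Shot 1→Shot 3) = (816, -9184, 48993).
So ∂z/∂x = −n_x/n_z = −0.01666 and ∂z/∂y = −n_y/n_z = 0.18746.
Gradient magnitude |∇z| = √(a² + b²) = √(0.00028 + 0.03514) = 0.18819.
True dip = arctan(0.18819) = 10.7°, dipping toward S (azimuth ≈ 175°).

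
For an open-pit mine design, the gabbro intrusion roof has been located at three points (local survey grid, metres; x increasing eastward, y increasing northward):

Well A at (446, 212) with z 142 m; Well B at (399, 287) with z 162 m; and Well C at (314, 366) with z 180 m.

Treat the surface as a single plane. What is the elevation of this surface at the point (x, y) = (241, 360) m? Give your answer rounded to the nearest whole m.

172 m

Let the plane be z = a·x + b·y + c.
Well B−Well A: −47a + 75b = 20;  Well C−Well A: −132a + 154b = 38.
Solving gives a = 0.08640, b = 0.32081.
Then c = 142 − a·446 − b·212 = 35.45.
At (241, 360): z = 20.8 + 115.5 + 35.45 = 171.8 m.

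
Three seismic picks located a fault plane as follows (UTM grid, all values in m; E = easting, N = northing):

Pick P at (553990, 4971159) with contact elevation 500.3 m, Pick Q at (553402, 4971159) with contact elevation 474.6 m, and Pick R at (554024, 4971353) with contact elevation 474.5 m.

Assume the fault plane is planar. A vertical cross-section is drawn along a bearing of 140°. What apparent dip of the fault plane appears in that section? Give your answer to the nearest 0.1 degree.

Let the plane be z = a·E + b·N + c.
Pick Q−Pick P: −588a + 0b = −25.7;  Pick R−Pick P: 34a + 194b = −25.8.
Solving gives a = 0.04371, b = −0.14065.
Unit vector along 140° is (sin 140°, cos 140°) = (0.6428, -0.7660).
Slope in that direction = a·(0.6428) + b·(-0.7660) = 0.13584.
Apparent dip = arctan|0.13584| = 7.7° (true dip is 8.4°, so apparent ≤ true as expected).

7.7°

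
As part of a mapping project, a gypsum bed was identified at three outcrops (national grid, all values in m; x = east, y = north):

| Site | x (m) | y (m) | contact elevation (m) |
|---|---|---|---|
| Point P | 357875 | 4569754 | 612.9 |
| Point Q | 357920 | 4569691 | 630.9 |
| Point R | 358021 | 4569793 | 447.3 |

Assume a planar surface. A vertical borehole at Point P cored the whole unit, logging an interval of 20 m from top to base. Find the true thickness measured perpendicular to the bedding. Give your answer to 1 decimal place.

12.3 m

Let the plane be z = a·x + b·y + c.
Point Q−Point P: 45a − 63b = 18;  Point R−Point P: 146a + 39b = −165.6.
Solving gives a = −0.88841, b = −0.92030.
|∇z| = √(a²+b²) = 1.27915, so dip δ = arctan(1.27915) = 51.98°.
True thickness = vertical thickness × cos δ = 20 × cos 51.98° = 12.3 m.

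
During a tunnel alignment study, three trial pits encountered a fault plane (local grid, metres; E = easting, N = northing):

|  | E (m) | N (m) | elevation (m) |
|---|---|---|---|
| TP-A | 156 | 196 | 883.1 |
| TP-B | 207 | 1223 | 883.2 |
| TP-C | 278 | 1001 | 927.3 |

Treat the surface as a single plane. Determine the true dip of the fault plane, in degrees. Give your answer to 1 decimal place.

28.3°

Let the plane be z = a·E + b·N + c.
TP-B−TP-A: 51a + 1027b = 0.1;  TP-C−TP-A: 122a + 805b = 44.2.
Solving gives a = 0.53791, b = −0.02661.
Gradient magnitude |∇z| = √(a² + b²) = √(0.28935 + 0.00071) = 0.53857.
True dip = arctan(0.53857) = 28.3°, dipping toward W (azimuth ≈ 273°).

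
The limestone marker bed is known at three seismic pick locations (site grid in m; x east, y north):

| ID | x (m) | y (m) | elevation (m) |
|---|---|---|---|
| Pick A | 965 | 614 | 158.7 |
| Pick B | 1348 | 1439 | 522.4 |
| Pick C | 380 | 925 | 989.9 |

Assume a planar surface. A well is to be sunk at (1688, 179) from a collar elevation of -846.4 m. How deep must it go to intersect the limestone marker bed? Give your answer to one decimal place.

Let the plane be z = a·x + b·y + c.
Pick B−Pick A: 383a + 825b = 363.7;  Pick C−Pick A: −585a + 311b = 831.2.
Solving gives a = −0.951626, b = 0.882633.
Then c = 158.7 − a·965 − b·614 = 535.08.
At (1688, 179): z_contact = −1606.34 + 157.99 + 535.08 = -913.27 m.
Depth below ground = -846.4 − (-913.27) = 66.9 m.

66.9 m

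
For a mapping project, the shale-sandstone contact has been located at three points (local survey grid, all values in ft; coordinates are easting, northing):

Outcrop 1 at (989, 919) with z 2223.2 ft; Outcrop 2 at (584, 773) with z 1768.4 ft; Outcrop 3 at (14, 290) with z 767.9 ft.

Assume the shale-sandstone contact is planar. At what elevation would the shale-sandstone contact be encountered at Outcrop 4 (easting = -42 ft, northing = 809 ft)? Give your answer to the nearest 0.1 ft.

Let the plane be z = a·easting + b·northing + c.
Outcrop 2−Outcrop 1: −405a − 146b = −454.8;  Outcrop 3−Outcrop 1: −975a − 629b = −1455.3.
Solving gives a = 0.65479, b = 1.29869.
Then c = 2223.2 − a·989 − b·919 = 382.11.
At (-42, 809): z = −27.5 + 1050.6 + 382.11 = 1405.3 ft.

1405.3 ft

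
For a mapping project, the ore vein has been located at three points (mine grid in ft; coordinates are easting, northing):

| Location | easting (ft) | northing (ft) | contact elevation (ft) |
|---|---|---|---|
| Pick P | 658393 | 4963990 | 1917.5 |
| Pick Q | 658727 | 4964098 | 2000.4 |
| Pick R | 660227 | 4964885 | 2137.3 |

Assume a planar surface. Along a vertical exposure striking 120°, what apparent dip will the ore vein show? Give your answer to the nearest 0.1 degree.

Let the plane be z = a·easting + b·northing + c.
Pick Q−Pick P: 334a + 108b = 82.9;  Pick R−Pick P: 1834a + 895b = 219.8.
Solving gives a = 0.50028, b = −0.77957.
Unit vector along 120° is (sin 120°, cos 120°) = (0.8660, -0.5000).
Slope in that direction = a·(0.8660) + b·(-0.5000) = 0.82304.
Apparent dip = arctan|0.82304| = 39.5° (true dip is 42.8°, so apparent ≤ true as expected).

39.5°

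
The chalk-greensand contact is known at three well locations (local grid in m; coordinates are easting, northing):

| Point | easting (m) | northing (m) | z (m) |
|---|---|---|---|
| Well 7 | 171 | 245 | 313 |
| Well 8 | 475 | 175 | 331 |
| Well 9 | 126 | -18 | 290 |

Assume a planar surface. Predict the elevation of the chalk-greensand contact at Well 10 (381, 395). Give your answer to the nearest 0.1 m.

Two edge vectors: Well 7→Well 8 = (304, -70, 18), Well 7→Well 9 = (-45, -263, -23).
Normal n = (Well 7→Well 8) × (Well 7→Well 9) = (6344, 6182, -83102).
So ∂z/∂easting = −n_x/n_z = 0.07634 and ∂z/∂northing = −n_y/n_z = 0.07439.
Intercept c from Well 7: 313 − 13.05 − 18.23 = 281.72.
At (381, 395): z = 29.1 + 29.4 + 281.72 = 340.2 m.

340.2 m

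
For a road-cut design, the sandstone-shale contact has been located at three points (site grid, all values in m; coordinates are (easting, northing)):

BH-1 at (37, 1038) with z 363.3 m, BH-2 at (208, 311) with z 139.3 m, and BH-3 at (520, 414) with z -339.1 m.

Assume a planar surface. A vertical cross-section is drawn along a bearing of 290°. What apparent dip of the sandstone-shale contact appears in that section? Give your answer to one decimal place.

54.6°

Two edge vectors: BH-1→BH-2 = (171, -727, -224), BH-1→BH-3 = (483, -624, -702.4).
Normal n = (BH-1→BH-2) × (BH-1→BH-3) = (370868.8, 11918.4, 244437).
So ∂z/∂E = −n_x/n_z = −1.51724 and ∂z/∂N = −n_y/n_z = −0.04876.
Unit vector along 290° is (sin 290°, cos 290°) = (-0.9397, 0.3420).
Slope in that direction = a·(-0.9397) + b·(0.3420) = 1.40906.
Apparent dip = arctan|1.40906| = 54.6° (true dip is 56.6°, so apparent ≤ true as expected).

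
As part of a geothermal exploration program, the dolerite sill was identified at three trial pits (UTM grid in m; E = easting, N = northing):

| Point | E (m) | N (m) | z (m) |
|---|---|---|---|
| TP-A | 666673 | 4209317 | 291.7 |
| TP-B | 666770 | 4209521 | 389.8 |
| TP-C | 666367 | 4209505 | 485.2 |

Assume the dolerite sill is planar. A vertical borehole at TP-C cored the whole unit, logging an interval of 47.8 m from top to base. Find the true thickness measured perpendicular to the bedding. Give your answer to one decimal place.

39.9 m

Let the plane be z = a·E + b·N + c.
TP-B−TP-A: 97a + 204b = 98.1;  TP-C−TP-A: −306a + 188b = 193.5.
Solving gives a = −0.26074, b = 0.60486.
|∇z| = √(a²+b²) = 0.65867, so dip δ = arctan(0.65867) = 33.37°.
True thickness = vertical thickness × cos δ = 47.8 × cos 33.37° = 39.9 m.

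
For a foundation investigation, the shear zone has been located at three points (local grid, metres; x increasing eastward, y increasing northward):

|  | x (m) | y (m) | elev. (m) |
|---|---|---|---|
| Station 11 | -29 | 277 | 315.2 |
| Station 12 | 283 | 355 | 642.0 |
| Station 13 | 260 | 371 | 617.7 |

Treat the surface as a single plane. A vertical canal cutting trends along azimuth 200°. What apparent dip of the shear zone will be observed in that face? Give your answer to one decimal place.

19.3°

Two edge vectors: Station 11→Station 12 = (312, 78, 326.8), Station 11→Station 13 = (289, 94, 302.5).
Normal n = (Station 11→Station 12) × (Station 11→Station 13) = (-7124.2, 65.2, 6786).
So ∂z/∂x = −n_x/n_z = 1.04984 and ∂z/∂y = −n_y/n_z = −0.00961.
Unit vector along 200° is (sin 200°, cos 200°) = (-0.3420, -0.9397).
Slope in that direction = a·(-0.3420) + b·(-0.9397) = −0.35004.
Apparent dip = arctan|0.35004| = 19.3° (true dip is 46.4°, so apparent ≤ true as expected).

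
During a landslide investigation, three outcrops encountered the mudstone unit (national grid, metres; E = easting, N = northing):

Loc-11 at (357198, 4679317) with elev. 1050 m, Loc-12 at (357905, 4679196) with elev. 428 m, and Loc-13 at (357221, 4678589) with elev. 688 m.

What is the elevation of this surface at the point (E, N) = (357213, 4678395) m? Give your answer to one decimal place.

602.8 m

Let the plane be z = a·E + b·N + c.
Loc-12−Loc-11: 707a − 121b = −622;  Loc-13−Loc-11: 23a − 728b = −362.
Solving gives a = −0.798991235, b = 0.472009892.
Then c = 1050 − a·357198 − b·4679317 = −1922235.84.
At (357213, 4678395): z = −285410.1 + 2208248.7 − 1922235.84 = 602.8 m.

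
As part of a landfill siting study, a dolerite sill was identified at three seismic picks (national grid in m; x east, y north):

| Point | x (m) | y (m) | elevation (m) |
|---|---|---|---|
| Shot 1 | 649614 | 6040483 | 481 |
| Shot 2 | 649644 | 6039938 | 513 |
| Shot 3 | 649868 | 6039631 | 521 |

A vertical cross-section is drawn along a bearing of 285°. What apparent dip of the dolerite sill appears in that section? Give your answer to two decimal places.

Let the plane be z = a·x + b·y + c.
Shot 2−Shot 1: 30a − 545b = 32;  Shot 3−Shot 1: 254a − 852b = 40.
Solving gives a = −0.04841, b = −0.06138.
Unit vector along 285° is (sin 285°, cos 285°) = (-0.9659, 0.2588).
Slope in that direction = a·(-0.9659) + b·(0.2588) = 0.03087.
Apparent dip = arctan|0.03087| = 1.77° (true dip is 4.5°, so apparent ≤ true as expected).

1.77°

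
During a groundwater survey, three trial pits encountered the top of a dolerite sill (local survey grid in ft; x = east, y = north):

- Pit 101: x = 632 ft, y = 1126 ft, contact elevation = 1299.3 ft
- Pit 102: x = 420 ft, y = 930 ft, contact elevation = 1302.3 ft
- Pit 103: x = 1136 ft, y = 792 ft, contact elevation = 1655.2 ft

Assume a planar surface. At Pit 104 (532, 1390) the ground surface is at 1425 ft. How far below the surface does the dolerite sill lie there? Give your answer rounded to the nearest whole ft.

Let the plane be z = a·x + b·y + c.
Pit 102−Pit 101: −212a − 196b = 3;  Pit 103−Pit 101: 504a − 334b = 355.9.
Solving gives a = 0.40541, b = −0.45381.
Then c = 1299.3 − a·632 − b·1126 = 1554.07.
At (532, 1390): z_contact = 215.7 − 630.8 + 1554.07 = 1139.0 ft.
Depth below ground = 1425 − 1139.0 = 286 ft.

286 ft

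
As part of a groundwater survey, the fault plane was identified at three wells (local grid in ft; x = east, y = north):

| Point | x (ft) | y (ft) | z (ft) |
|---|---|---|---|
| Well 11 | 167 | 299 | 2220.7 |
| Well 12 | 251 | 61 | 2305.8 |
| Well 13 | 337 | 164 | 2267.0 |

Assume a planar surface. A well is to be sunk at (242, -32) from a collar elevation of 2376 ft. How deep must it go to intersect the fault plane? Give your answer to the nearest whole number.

36 ft

Two edge vectors: Well 11→Well 12 = (84, -238, 85.1), Well 11→Well 13 = (170, -135, 46.3).
Normal n = (Well 11→Well 12) × (Well 11→Well 13) = (469.1, 10577.8, 29120).
So ∂z/∂x = −n_x/n_z = −0.01611 and ∂z/∂y = −n_y/n_z = −0.36325.
Intercept c from Well 11: 2220.7 + 2.69 + 108.61 = 2332.00.
At (242, -32): z_contact = −3.9 + 11.6 + 2332.00 = 2339.7 ft.
Depth below ground = 2376 − 2339.7 = 36 ft.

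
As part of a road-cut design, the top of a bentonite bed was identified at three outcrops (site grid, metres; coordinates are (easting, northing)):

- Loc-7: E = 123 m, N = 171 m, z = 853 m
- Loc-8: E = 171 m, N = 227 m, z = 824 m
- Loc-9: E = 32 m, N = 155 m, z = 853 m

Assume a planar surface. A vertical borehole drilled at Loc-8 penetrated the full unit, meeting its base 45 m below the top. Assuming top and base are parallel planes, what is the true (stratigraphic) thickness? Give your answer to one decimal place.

Let the plane be z = a·E + b·N + c.
Loc-8−Loc-7: 48a + 56b = −29;  Loc-9−Loc-7: −91a − 16b = 0.
Solving gives a = 0.10721, b = −0.60975.
|∇z| = √(a²+b²) = 0.61910, so dip δ = arctan(0.61910) = 31.76°.
True thickness = vertical thickness × cos δ = 45 × cos 31.76° = 38.3 m.

38.3 m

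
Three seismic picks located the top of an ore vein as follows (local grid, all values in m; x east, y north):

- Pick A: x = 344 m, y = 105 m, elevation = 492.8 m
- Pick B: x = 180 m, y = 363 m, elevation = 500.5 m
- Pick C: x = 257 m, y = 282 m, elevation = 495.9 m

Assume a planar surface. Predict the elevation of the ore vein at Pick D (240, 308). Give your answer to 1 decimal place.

Two edge vectors: Pick A→Pick B = (-164, 258, 7.7), Pick A→Pick C = (-87, 177, 3.1).
Normal n = (Pick A→Pick B) × (Pick A→Pick C) = (-563.1, -161.5, -6582).
So ∂z/∂x = −n_x/n_z = −0.08555 and ∂z/∂y = −n_y/n_z = −0.02454.
Intercept c from Pick A: 492.8 + 29.43 + 2.58 = 524.81.
At (240, 308): z = −20.5 − 7.6 + 524.81 = 496.7 m.

496.7 m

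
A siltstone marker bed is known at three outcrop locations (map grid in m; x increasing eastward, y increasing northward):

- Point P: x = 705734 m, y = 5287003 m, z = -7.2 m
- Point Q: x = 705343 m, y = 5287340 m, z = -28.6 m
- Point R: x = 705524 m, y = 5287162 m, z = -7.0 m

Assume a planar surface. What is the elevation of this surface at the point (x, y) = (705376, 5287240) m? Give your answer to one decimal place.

Two edge vectors: Point P→Point Q = (-391, 337, -21.4), Point P→Point R = (-210, 159, 0.2).
Normal n = (Point P→Point Q) × (Point P→Point R) = (3470, 4572.2, 8601).
So ∂z/∂x = −n_x/n_z = −0.403441460 and ∂z/∂y = −n_y/n_z = −0.531589350.
Intercept c from Point P: -7.2 + 284722.36 + 2810514.49 = 3095229.64.
At (705376, 5287240): z = −284577.9 − 2810640.5 + 3095229.64 = 11.2 m.

11.2 m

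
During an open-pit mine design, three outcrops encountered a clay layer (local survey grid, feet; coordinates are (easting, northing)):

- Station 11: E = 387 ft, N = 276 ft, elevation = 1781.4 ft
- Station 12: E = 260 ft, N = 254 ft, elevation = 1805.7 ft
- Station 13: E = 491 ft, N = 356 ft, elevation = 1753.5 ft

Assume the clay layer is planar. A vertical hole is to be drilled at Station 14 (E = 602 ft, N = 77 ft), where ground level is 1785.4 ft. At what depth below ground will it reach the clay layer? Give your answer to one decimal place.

14.6 ft

Two edge vectors: Station 11→Station 12 = (-127, -22, 24.3), Station 11→Station 13 = (104, 80, -27.9).
Normal n = (Station 11→Station 12) × (Station 11→Station 13) = (-1330.2, -1016.1, -7872).
So ∂z/∂E = −n_x/n_z = −0.16898 and ∂z/∂N = −n_y/n_z = −0.12908.
Intercept c from Station 11: 1781.4 + 65.39 + 35.63 = 1882.42.
At (602, 77): z_contact = −101.73 − 9.94 + 1882.42 = 1770.76 ft.
Depth below ground = 1785.4 − 1770.76 = 14.6 ft.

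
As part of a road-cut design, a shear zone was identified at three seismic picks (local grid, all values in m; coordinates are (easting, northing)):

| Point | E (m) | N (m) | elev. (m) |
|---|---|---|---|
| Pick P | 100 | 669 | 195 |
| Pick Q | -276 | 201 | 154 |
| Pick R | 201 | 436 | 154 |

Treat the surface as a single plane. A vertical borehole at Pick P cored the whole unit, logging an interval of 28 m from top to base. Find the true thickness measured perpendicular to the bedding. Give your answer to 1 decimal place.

27.6 m

Let the plane be z = a·E + b·N + c.
Pick Q−Pick P: −376a − 468b = −41;  Pick R−Pick P: 101a − 233b = −41.
Solving gives a = −0.07144, b = 0.14500.
|∇z| = √(a²+b²) = 0.16164, so dip δ = arctan(0.16164) = 9.18°.
True thickness = vertical thickness × cos δ = 28 × cos 9.18° = 27.6 m.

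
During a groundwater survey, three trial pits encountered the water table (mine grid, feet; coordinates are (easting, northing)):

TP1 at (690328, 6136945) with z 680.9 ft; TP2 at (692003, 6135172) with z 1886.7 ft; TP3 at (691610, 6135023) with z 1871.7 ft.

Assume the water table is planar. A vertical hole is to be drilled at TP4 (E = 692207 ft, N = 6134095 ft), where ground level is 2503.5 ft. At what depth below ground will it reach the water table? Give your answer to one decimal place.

Two edge vectors: TP1→TP2 = (1675, -1773, 1205.8), TP1→TP3 = (1282, -1922, 1190.8).
Normal n = (TP1→TP2) × (TP1→TP3) = (206259.2, -448754.4, -946364).
So ∂z/∂E = −n_x/n_z = 0.217949119 and ∂z/∂N = −n_y/n_z = −0.474187945.
Intercept c from TP1: 680.9 − 150456.38 + 2910065.34 = 2760289.86.
At (692207, 6134095): z_contact = 150865.91 − 2908713.90 + 2760289.86 = 2441.86 ft.
Depth below ground = 2503.5 − 2441.86 = 61.6 ft.

61.6 ft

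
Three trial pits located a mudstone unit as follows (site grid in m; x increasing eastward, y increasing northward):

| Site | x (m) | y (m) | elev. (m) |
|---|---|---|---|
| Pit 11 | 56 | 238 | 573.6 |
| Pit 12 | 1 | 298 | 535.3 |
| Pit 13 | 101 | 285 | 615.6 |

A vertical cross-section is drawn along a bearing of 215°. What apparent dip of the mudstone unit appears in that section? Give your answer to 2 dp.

29.24°

Let the plane be z = a·x + b·y + c.
Pit 12−Pit 11: −55a + 60b = −38.3;  Pit 13−Pit 11: 45a + 47b = 42.
Solving gives a = 0.81743, b = 0.11097.
Unit vector along 215° is (sin 215°, cos 215°) = (-0.5736, -0.8192).
Slope in that direction = a·(-0.5736) + b·(-0.8192) = −0.55976.
Apparent dip = arctan|0.55976| = 29.24° (true dip is 39.5°, so apparent ≤ true as expected).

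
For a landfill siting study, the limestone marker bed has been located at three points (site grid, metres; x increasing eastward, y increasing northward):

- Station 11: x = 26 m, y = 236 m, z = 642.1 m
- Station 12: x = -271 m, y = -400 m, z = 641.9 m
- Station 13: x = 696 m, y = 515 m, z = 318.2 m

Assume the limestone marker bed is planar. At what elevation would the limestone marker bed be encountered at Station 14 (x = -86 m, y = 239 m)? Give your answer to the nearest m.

Two edge vectors: Station 11→Station 12 = (-297, -636, -0.2), Station 11→Station 13 = (670, 279, -323.9).
Normal n = (Station 11→Station 12) × (Station 11→Station 13) = (206056.2, -96332.3, 343257).
So ∂z/∂x = −n_x/n_z = −0.60030 and ∂z/∂y = −n_y/n_z = 0.28064.
Intercept c from Station 11: 642.1 + 15.61 − 66.23 = 591.48.
At (-86, 239): z = 51.6 + 67.1 + 591.48 = 710.2 m.

710 m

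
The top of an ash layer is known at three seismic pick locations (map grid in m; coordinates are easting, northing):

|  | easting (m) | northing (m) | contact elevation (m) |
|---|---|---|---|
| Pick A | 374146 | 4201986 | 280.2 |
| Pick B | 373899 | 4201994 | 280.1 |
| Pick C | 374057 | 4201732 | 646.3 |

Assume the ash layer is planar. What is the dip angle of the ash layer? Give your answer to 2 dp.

Let the plane be z = a·easting + b·northing + c.
Pick B−Pick A: −247a + 8b = −0.1;  Pick C−Pick A: −89a − 254b = 366.1.
Solving gives a = −0.04576, b = −1.42530.
Gradient magnitude |∇z| = √(a² + b²) = √(0.00209 + 2.03149) = 1.42604.
True dip = arctan(1.42604) = 54.96°, dipping toward N (azimuth ≈ 002°).

54.96°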